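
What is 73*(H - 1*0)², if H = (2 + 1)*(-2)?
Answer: 2628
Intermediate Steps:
H = -6 (H = 3*(-2) = -6)
73*(H - 1*0)² = 73*(-6 - 1*0)² = 73*(-6 + 0)² = 73*(-6)² = 73*36 = 2628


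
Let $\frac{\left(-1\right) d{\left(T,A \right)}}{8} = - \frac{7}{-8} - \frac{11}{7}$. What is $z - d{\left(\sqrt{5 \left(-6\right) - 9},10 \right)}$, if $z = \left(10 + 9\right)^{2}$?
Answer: $\frac{2488}{7} \approx 355.43$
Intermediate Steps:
$d{\left(T,A \right)} = \frac{39}{7}$ ($d{\left(T,A \right)} = - 8 \left(- \frac{7}{-8} - \frac{11}{7}\right) = - 8 \left(\left(-7\right) \left(- \frac{1}{8}\right) - \frac{11}{7}\right) = - 8 \left(\frac{7}{8} - \frac{11}{7}\right) = \left(-8\right) \left(- \frac{39}{56}\right) = \frac{39}{7}$)
$z = 361$ ($z = 19^{2} = 361$)
$z - d{\left(\sqrt{5 \left(-6\right) - 9},10 \right)} = 361 - \frac{39}{7} = \frac{2488}{7}$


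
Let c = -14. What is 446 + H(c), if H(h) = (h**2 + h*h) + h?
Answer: 824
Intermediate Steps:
H(h) = h + 2*h**2 (H(h) = (h**2 + h**2) + h = 2*h**2 + h = h + 2*h**2)
446 + H(c) = 446 - 14*(1 + 2*(-14)) = 446 - 14*(1 - 28) = 446 - 14*(-27) = 446 + 378 = 824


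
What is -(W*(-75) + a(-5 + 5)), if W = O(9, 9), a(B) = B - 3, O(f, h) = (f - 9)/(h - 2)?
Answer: 3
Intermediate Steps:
O(f, h) = (-9 + f)/(-2 + h)
a(B) = -3 + B
W = 0 (W = (-9 + 9)/(-2 + 9) = 0/7 = (⅐)*0 = 0)
-(W*(-75) + a(-5 + 5)) = -(0*(-75) + (-3 + (-5 + 5))) = -(0 + (-3 + 0)) = -(0 - 3) = -1*(-3) = 3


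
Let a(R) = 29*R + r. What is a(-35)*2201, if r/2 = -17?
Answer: -2308849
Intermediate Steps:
r = -34 (r = 2*(-17) = -34)
a(R) = -34 + 29*R (a(R) = 29*R - 34 = -34 + 29*R)
a(-35)*2201 = (-34 + 29*(-35))*2201 = (-34 - 1015)*2201 = -1049*2201 = -2308849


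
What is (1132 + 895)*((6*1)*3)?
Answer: 36486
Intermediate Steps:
(1132 + 895)*((6*1)*3) = 2027*(6*3) = 2027*18 = 36486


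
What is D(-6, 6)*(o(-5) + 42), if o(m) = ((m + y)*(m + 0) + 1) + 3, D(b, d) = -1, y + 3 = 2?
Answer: -76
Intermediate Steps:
y = -1 (y = -3 + 2 = -1)
o(m) = 4 + m*(-1 + m) (o(m) = ((m - 1)*(m + 0) + 1) + 3 = ((-1 + m)*m + 1) + 3 = (m*(-1 + m) + 1) + 3 = (1 + m*(-1 + m)) + 3 = 4 + m*(-1 + m))
D(-6, 6)*(o(-5) + 42) = -((4 + (-5)² - 1*(-5)) + 42) = -((4 + 25 + 5) + 42) = -(34 + 42) = -1*76 = -76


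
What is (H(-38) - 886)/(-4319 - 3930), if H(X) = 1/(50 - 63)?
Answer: 11519/107237 ≈ 0.10742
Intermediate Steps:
H(X) = -1/13 (H(X) = 1/(-13) = -1/13)
(H(-38) - 886)/(-4319 - 3930) = (-1/13 - 886)/(-4319 - 3930) = -11519/13/(-8249) = -11519/13*(-1/8249) = 11519/107237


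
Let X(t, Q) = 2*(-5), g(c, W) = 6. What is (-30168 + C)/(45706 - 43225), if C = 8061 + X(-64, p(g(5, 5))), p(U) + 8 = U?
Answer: -22117/2481 ≈ -8.9146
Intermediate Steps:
p(U) = -8 + U
X(t, Q) = -10
C = 8051 (C = 8061 - 10 = 8051)
(-30168 + C)/(45706 - 43225) = (-30168 + 8051)/(45706 - 43225) = -22117/2481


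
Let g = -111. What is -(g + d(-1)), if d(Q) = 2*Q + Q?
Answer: 114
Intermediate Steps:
d(Q) = 3*Q
-(g + d(-1)) = -(-111 + 3*(-1)) = -(-111 - 3) = -1*(-114) = 114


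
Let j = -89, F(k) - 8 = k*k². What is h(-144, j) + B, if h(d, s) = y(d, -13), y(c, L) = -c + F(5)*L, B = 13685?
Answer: 12100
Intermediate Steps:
F(k) = 8 + k³ (F(k) = 8 + k*k² = 8 + k³)
y(c, L) = -c + 133*L (y(c, L) = -c + (8 + 5³)*L = -c + (8 + 125)*L = -c + 133*L)
h(d, s) = -1729 - d (h(d, s) = -d + 133*(-13) = -d - 1729 = -1729 - d)
h(-144, j) + B = (-1729 - 1*(-144)) + 13685 = (-1729 + 144) + 13685 = -1585 + 13685 = 12100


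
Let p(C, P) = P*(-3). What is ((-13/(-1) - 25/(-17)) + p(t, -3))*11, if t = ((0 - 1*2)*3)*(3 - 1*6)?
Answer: 4389/17 ≈ 258.18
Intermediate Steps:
t = 18 (t = ((0 - 2)*3)*(3 - 6) = -2*3*(-3) = -6*(-3) = 18)
p(C, P) = -3*P
((-13/(-1) - 25/(-17)) + p(t, -3))*11 = ((-13/(-1) - 25/(-17)) - 3*(-3))*11 = ((-13*(-1) - 25*(-1/17)) + 9)*11 = ((13 + 25/17) + 9)*11 = (246/17 + 9)*11 = (399/17)*11 = 4389/17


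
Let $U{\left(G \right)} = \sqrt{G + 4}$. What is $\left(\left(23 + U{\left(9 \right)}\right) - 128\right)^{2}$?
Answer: $\left(105 - \sqrt{13}\right)^{2} \approx 10281.0$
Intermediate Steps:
$U{\left(G \right)} = \sqrt{4 + G}$
$\left(\left(23 + U{\left(9 \right)}\right) - 128\right)^{2} = \left(\left(23 + \sqrt{4 + 9}\right) - 128\right)^{2} = \left(\left(23 + \sqrt{13}\right) - 128\right)^{2} = \left(-105 + \sqrt{13}\right)^{2}$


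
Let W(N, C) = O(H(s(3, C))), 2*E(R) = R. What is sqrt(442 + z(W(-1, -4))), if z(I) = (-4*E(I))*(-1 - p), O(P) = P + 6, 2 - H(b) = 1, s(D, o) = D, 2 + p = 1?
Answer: sqrt(442) ≈ 21.024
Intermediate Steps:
p = -1 (p = -2 + 1 = -1)
H(b) = 1 (H(b) = 2 - 1*1 = 2 - 1 = 1)
E(R) = R/2
O(P) = 6 + P
W(N, C) = 7 (W(N, C) = 6 + 1 = 7)
z(I) = 0 (z(I) = (-2*I)*(-1 - 1*(-1)) = (-2*I)*(-1 + 1) = -2*I*0 = 0)
sqrt(442 + z(W(-1, -4))) = sqrt(442 + 0) = sqrt(442)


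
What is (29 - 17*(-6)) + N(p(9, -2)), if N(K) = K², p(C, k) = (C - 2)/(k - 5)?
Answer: 132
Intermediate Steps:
p(C, k) = (-2 + C)/(-5 + k)
(29 - 17*(-6)) + N(p(9, -2)) = (29 - 17*(-6)) + ((-2 + 9)/(-5 - 2))² = (29 + 102) + (7/(-7))² = 131 + (-⅐*7)² = 131 + (-1)² = 131 + 1 = 132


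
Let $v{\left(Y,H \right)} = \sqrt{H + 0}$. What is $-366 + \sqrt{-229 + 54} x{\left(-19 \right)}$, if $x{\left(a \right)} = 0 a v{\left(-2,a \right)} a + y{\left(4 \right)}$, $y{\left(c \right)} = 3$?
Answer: $-366 + 15 i \sqrt{7} \approx -366.0 + 39.686 i$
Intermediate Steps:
$v{\left(Y,H \right)} = \sqrt{H}$
$x{\left(a \right)} = 3$ ($x{\left(a \right)} = 0 a \sqrt{a} a + 3 = 0 \sqrt{a} a + 3 = 0 a + 3 = 0 + 3 = 3$)
$-366 + \sqrt{-229 + 54} x{\left(-19 \right)} = -366 + \sqrt{-229 + 54} \cdot 3 = -366 + \sqrt{-175} \cdot 3 = -366 + 5 i \sqrt{7} \cdot 3 = -366 + 15 i \sqrt{7}$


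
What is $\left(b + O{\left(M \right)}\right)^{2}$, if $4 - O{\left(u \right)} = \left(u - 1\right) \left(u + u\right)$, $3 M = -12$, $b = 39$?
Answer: $9$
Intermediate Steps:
$M = -4$ ($M = \frac{1}{3} \left(-12\right) = -4$)
$O{\left(u \right)} = 4 - 2 u \left(-1 + u\right)$ ($O{\left(u \right)} = 4 - \left(u - 1\right) \left(u + u\right) = 4 - \left(-1 + u\right) 2 u = 4 - 2 u \left(-1 + u\right)$)
$\left(b + O{\left(M \right)}\right)^{2} = \left(39 + \left(4 - 2 \left(-4\right)^{2} + 2 \left(-4\right)\right)\right)^{2} = \left(39 - 36\right)^{2} = 3^{2} = 9$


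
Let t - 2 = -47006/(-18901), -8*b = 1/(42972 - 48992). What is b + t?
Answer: 4084372181/910272160 ≈ 4.4870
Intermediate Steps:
b = 1/48160 (b = -1/(8*(42972 - 48992)) = -⅛/(-6020) = -⅛*(-1/6020) = 1/48160 ≈ 2.0764e-5)
t = 84808/18901 (t = 2 - 47006/(-18901) = 2 - 47006*(-1/18901) = 2 + 47006/18901 = 84808/18901 ≈ 4.4870)
b + t = 1/48160 + 84808/18901 = 4084372181/910272160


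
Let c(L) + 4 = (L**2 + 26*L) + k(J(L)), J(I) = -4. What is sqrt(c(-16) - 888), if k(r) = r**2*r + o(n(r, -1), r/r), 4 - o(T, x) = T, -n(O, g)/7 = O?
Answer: 2*I*sqrt(285) ≈ 33.764*I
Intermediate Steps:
n(O, g) = -7*O
o(T, x) = 4 - T
k(r) = 4 + r**3 + 7*r (k(r) = r**2*r + (4 - (-7)*r) = r**3 + (4 + 7*r) = 4 + r**3 + 7*r)
c(L) = -92 + L**2 + 26*L (c(L) = -4 + ((L**2 + 26*L) + (4 + (-4)**3 + 7*(-4))) = -4 + ((L**2 + 26*L) + (4 - 64 - 28)) = -4 + ((L**2 + 26*L) - 88) = -4 + (-88 + L**2 + 26*L) = -92 + L**2 + 26*L)
sqrt(c(-16) - 888) = sqrt((-92 + (-16)**2 + 26*(-16)) - 888) = sqrt((-92 + 256 - 416) - 888) = sqrt(-252 - 888) = sqrt(-1140) = 2*I*sqrt(285)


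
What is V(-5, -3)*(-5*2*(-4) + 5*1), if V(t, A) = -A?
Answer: 135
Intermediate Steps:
V(-5, -3)*(-5*2*(-4) + 5*1) = (-1*(-3))*(-5*2*(-4) + 5*1) = 3*(-10*(-4) + 5) = 3*(40 + 5) = 3*45 = 135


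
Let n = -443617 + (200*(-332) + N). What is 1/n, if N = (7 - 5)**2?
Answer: -1/510013 ≈ -1.9607e-6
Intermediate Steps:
N = 4 (N = 2**2 = 4)
n = -510013 (n = -443617 + (200*(-332) + 4) = -443617 + (-66400 + 4) = -443617 - 66396 = -510013)
1/n = 1/(-510013) = -1/510013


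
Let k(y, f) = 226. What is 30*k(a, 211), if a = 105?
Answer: 6780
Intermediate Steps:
30*k(a, 211) = 30*226 = 6780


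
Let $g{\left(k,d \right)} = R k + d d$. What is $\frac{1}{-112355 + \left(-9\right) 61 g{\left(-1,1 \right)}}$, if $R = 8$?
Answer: $- \frac{1}{108512} \approx -9.2156 \cdot 10^{-6}$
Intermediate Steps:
$g{\left(k,d \right)} = d^{2} + 8 k$ ($g{\left(k,d \right)} = 8 k + d d = 8 k + d^{2} = d^{2} + 8 k$)
$\frac{1}{-112355 + \left(-9\right) 61 g{\left(-1,1 \right)}} = \frac{1}{-112355 + \left(-9\right) 61 \left(1^{2} + 8 \left(-1\right)\right)} = \frac{1}{-112355 - 549 \left(1 - 8\right)} = \frac{1}{-112355 - -3843} = \frac{1}{-112355 + 3843} = \frac{1}{-108512} = - \frac{1}{108512}$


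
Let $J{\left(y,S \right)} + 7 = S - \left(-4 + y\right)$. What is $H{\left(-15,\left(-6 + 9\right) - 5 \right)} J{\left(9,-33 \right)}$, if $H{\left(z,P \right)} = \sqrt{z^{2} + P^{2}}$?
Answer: $- 45 \sqrt{229} \approx -680.97$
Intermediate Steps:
$H{\left(z,P \right)} = \sqrt{P^{2} + z^{2}}$
$J{\left(y,S \right)} = -3 + S - y$ ($J{\left(y,S \right)} = -7 - \left(-4 + y - S\right) = -7 + \left(4 + S - y\right) = -3 + S - y$)
$H{\left(-15,\left(-6 + 9\right) - 5 \right)} J{\left(9,-33 \right)} = \sqrt{\left(\left(-6 + 9\right) - 5\right)^{2} + \left(-15\right)^{2}} \left(-3 - 33 - 9\right) = \sqrt{\left(3 - 5\right)^{2} + 225} \left(-3 - 33 - 9\right) = \sqrt{\left(-2\right)^{2} + 225} \left(-45\right) = \sqrt{4 + 225} \left(-45\right) = \sqrt{229} \left(-45\right) = - 45 \sqrt{229}$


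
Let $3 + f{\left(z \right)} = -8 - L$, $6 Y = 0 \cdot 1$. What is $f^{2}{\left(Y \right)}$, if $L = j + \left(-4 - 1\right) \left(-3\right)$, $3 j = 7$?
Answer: $\frac{7225}{9} \approx 802.78$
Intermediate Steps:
$j = \frac{7}{3}$ ($j = \frac{1}{3} \cdot 7 = \frac{7}{3} \approx 2.3333$)
$L = \frac{52}{3}$ ($L = \frac{7}{3} + \left(-4 - 1\right) \left(-3\right) = \frac{7}{3} - -15 = \frac{7}{3} + 15 = \frac{52}{3} \approx 17.333$)
$Y = 0$ ($Y = \frac{0 \cdot 1}{6} = \frac{1}{6} \cdot 0 = 0$)
$f{\left(z \right)} = - \frac{85}{3}$ ($f{\left(z \right)} = -3 - \frac{76}{3} = - \frac{85}{3}$)
$f^{2}{\left(Y \right)} = \left(- \frac{85}{3}\right)^{2} = \frac{7225}{9}$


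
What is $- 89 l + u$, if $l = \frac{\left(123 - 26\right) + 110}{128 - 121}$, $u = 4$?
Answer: $- \frac{18395}{7} \approx -2627.9$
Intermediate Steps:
$l = \frac{207}{7}$ ($l = \frac{\left(123 - 26\right) + 110}{7} = \left(97 + 110\right) \frac{1}{7} = 207 \cdot \frac{1}{7} = \frac{207}{7} \approx 29.571$)
$- 89 l + u = \left(-89\right) \frac{207}{7} + 4 = - \frac{18423}{7} + 4 = - \frac{18395}{7}$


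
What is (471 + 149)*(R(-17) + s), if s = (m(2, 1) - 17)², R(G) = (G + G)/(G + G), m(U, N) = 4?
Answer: 105400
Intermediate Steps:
R(G) = 1 (R(G) = (2*G)/((2*G)) = (2*G)*(1/(2*G)) = 1)
s = 169 (s = (4 - 17)² = (-13)² = 169)
(471 + 149)*(R(-17) + s) = (471 + 149)*(1 + 169) = 620*170 = 105400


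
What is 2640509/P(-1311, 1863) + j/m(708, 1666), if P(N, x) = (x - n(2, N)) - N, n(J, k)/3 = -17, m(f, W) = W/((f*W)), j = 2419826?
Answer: 5525191346309/3225 ≈ 1.7132e+9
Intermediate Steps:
m(f, W) = 1/f (m(f, W) = W/((W*f)) = W*(1/(W*f)) = 1/f)
n(J, k) = -51 (n(J, k) = 3*(-17) = -51)
P(N, x) = 51 + x - N (P(N, x) = (x - 1*(-51)) - N = (x + 51) - N = (51 + x) - N = 51 + x - N)
2640509/P(-1311, 1863) + j/m(708, 1666) = 2640509/(51 + 1863 - 1*(-1311)) + 2419826/(1/708) = 2640509/(51 + 1863 + 1311) + 2419826/(1/708) = 2640509/3225 + 2419826*708 = 2640509*(1/3225) + 1713236808 = 2640509/3225 + 1713236808 = 5525191346309/3225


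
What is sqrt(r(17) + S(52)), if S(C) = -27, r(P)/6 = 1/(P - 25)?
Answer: I*sqrt(111)/2 ≈ 5.2678*I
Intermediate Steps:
r(P) = 6/(-25 + P) (r(P) = 6/(P - 25) = 6/(-25 + P))
sqrt(r(17) + S(52)) = sqrt(6/(-25 + 17) - 27) = sqrt(6/(-8) - 27) = sqrt(6*(-1/8) - 27) = sqrt(-3/4 - 27) = sqrt(-111/4) = I*sqrt(111)/2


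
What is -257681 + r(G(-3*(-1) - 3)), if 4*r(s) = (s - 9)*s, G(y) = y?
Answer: -257681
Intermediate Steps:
r(s) = s*(-9 + s)/4 (r(s) = ((s - 9)*s)/4 = ((-9 + s)*s)/4 = (s*(-9 + s))/4 = s*(-9 + s)/4)
-257681 + r(G(-3*(-1) - 3)) = -257681 + (-3*(-1) - 3)*(-9 + (-3*(-1) - 3))/4 = -257681 + (3 - 3)*(-9 + (3 - 3))/4 = -257681 + (¼)*0*(-9 + 0) = -257681 + (¼)*0*(-9) = -257681 + 0 = -257681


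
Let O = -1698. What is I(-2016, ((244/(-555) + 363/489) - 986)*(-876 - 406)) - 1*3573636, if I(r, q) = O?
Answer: -3575334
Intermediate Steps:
I(r, q) = -1698
I(-2016, ((244/(-555) + 363/489) - 986)*(-876 - 406)) - 1*3573636 = -1698 - 1*3573636 = -1698 - 3573636 = -3575334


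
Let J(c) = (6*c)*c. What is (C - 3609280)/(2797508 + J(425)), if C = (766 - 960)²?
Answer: -1785822/1940629 ≈ -0.92023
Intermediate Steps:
J(c) = 6*c²
C = 37636 (C = (-194)² = 37636)
(C - 3609280)/(2797508 + J(425)) = (37636 - 3609280)/(2797508 + 6*425²) = -3571644/(2797508 + 6*180625) = -3571644/(2797508 + 1083750) = -3571644/3881258 = -3571644*1/3881258 = -1785822/1940629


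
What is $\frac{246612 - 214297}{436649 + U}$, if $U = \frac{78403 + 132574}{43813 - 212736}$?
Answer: $\frac{1091749349}{14751969610} \approx 0.074007$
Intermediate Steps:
$U = - \frac{210977}{168923}$ ($U = \frac{210977}{-168923} = 210977 \left(- \frac{1}{168923}\right) = - \frac{210977}{168923} \approx -1.249$)
$\frac{246612 - 214297}{436649 + U} = \frac{246612 - 214297}{436649 - \frac{210977}{168923}} = \frac{32315}{\frac{73759848050}{168923}} = 32315 \cdot \frac{168923}{73759848050} = \frac{1091749349}{14751969610}$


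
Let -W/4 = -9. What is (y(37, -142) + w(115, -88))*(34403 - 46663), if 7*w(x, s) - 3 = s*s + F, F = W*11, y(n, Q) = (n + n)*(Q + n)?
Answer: 566988220/7 ≈ 8.0998e+7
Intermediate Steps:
W = 36 (W = -4*(-9) = 36)
y(n, Q) = 2*n*(Q + n) (y(n, Q) = (2*n)*(Q + n) = 2*n*(Q + n))
F = 396 (F = 36*11 = 396)
w(x, s) = 57 + s²/7 (w(x, s) = 3/7 + (s*s + 396)/7 = 3/7 + (s² + 396)/7 = 3/7 + (396 + s²)/7 = 3/7 + (396/7 + s²/7) = 57 + s²/7)
(y(37, -142) + w(115, -88))*(34403 - 46663) = (2*37*(-142 + 37) + (57 + (⅐)*(-88)²))*(34403 - 46663) = (2*37*(-105) + (57 + (⅐)*7744))*(-12260) = (-7770 + (57 + 7744/7))*(-12260) = (-7770 + 8143/7)*(-12260) = -46247/7*(-12260) = 566988220/7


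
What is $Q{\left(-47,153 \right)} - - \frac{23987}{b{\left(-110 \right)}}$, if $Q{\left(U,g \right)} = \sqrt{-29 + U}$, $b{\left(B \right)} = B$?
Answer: $- \frac{23987}{110} + 2 i \sqrt{19} \approx -218.06 + 8.7178 i$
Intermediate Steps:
$Q{\left(-47,153 \right)} - - \frac{23987}{b{\left(-110 \right)}} = \sqrt{-29 - 47} - - \frac{23987}{-110} = \sqrt{-76} - \left(-23987\right) \left(- \frac{1}{110}\right) = 2 i \sqrt{19} - \frac{23987}{110} = - \frac{23987}{110} + 2 i \sqrt{19}$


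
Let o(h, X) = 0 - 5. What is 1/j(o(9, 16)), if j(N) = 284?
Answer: 1/284 ≈ 0.0035211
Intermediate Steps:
o(h, X) = -5
1/j(o(9, 16)) = 1/284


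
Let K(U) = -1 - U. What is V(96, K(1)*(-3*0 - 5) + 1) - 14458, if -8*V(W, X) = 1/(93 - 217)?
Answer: -14342335/992 ≈ -14458.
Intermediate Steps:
V(W, X) = 1/992 (V(W, X) = -1/(8*(93 - 217)) = -1/8/(-124) = -1/8*(-1/124) = 1/992)
V(96, K(1)*(-3*0 - 5) + 1) - 14458 = 1/992 - 14458 = -14342335/992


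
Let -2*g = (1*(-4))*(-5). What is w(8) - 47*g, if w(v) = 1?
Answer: 471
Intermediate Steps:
g = -10 (g = -1*(-4)*(-5)/2 = -(-2)*(-5) = -½*20 = -10)
w(8) - 47*g = 1 - 47*(-10) = 1 + 470 = 471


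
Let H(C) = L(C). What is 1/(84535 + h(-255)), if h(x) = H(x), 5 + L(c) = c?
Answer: 1/84275 ≈ 1.1866e-5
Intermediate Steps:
L(c) = -5 + c
H(C) = -5 + C
h(x) = -5 + x
1/(84535 + h(-255)) = 1/(84535 + (-5 - 255)) = 1/(84535 - 260) = 1/84275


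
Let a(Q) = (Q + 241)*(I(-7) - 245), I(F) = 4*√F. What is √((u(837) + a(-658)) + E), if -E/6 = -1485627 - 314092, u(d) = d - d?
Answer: √(10900479 - 1668*I*√7) ≈ 3301.6 - 0.668*I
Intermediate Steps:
u(d) = 0
E = 10798314 (E = -6*(-1485627 - 314092) = -6*(-1799719) = 10798314)
a(Q) = (-245 + 4*I*√7)*(241 + Q) (a(Q) = (Q + 241)*(4*√(-7) - 245) = (241 + Q)*(4*(I*√7) - 245) = (241 + Q)*(4*I*√7 - 245) = (241 + Q)*(-245 + 4*I*√7) = (-245 + 4*I*√7)*(241 + Q))
√((u(837) + a(-658)) + E) = √((0 + (-59045 - 245*(-658) + 964*I*√7 + 4*I*(-658)*√7)) + 10798314) = √((0 + (-59045 + 161210 + 964*I*√7 - 2632*I*√7)) + 10798314) = √((0 + (102165 - 1668*I*√7)) + 10798314) = √((102165 - 1668*I*√7) + 10798314) = √(10900479 - 1668*I*√7)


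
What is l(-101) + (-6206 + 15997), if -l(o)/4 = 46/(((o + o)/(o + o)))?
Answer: 9607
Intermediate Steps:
l(o) = -184 (l(o) = -184/((o + o)/(o + o)) = -184/((2*o)/((2*o))) = -184/((2*o)*(1/(2*o))) = -184/1 = -184)
l(-101) + (-6206 + 15997) = -184 + (-6206 + 15997) = -184 + 9791 = 9607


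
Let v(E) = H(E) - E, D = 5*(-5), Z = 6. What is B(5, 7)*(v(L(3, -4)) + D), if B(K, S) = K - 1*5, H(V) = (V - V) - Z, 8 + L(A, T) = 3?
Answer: 0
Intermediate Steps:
L(A, T) = -5 (L(A, T) = -8 + 3 = -5)
H(V) = -6 (H(V) = (V - V) - 1*6 = 0 - 6 = -6)
B(K, S) = -5 + K (B(K, S) = K - 5 = -5 + K)
D = -25
v(E) = -6 - E
B(5, 7)*(v(L(3, -4)) + D) = (-5 + 5)*((-6 - 1*(-5)) - 25) = 0*((-6 + 5) - 25) = 0*(-1 - 25) = 0*(-26) = 0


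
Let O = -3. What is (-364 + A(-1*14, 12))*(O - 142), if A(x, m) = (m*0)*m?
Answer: 52780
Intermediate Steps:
A(x, m) = 0 (A(x, m) = 0*m = 0)
(-364 + A(-1*14, 12))*(O - 142) = (-364 + 0)*(-3 - 142) = -364*(-145) = 52780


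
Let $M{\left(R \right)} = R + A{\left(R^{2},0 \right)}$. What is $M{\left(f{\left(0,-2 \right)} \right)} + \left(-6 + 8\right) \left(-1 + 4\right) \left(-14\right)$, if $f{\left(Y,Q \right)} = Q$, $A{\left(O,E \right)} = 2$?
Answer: $-84$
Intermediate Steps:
$M{\left(R \right)} = 2 + R$ ($M{\left(R \right)} = R + 2 = 2 + R$)
$M{\left(f{\left(0,-2 \right)} \right)} + \left(-6 + 8\right) \left(-1 + 4\right) \left(-14\right) = \left(2 - 2\right) + \left(-6 + 8\right) \left(-1 + 4\right) \left(-14\right) = 0 + 2 \cdot 3 \left(-14\right) = 0 + 6 \left(-14\right) = 0 - 84 = -84$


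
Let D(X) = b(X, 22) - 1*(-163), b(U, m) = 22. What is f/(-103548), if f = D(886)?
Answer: -185/103548 ≈ -0.0017866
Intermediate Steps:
D(X) = 185 (D(X) = 22 - 1*(-163) = 22 + 163 = 185)
f = 185
f/(-103548) = 185/(-103548) = 185*(-1/103548) = -185/103548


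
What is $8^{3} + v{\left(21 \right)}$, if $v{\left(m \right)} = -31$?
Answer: $481$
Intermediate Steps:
$8^{3} + v{\left(21 \right)} = 8^{3} - 31 = 512 - 31 = 481$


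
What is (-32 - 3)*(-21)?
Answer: 735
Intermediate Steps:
(-32 - 3)*(-21) = -35*(-21) = 735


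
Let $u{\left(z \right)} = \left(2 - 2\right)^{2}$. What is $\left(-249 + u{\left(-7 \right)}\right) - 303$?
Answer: $-552$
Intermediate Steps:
$u{\left(z \right)} = 0$ ($u{\left(z \right)} = 0^{2} = 0$)
$\left(-249 + u{\left(-7 \right)}\right) - 303 = \left(-249 + 0\right) - 303 = -249 - 303 = -552$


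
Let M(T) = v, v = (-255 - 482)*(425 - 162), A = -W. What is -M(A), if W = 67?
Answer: 193831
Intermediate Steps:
A = -67 (A = -1*67 = -67)
v = -193831 (v = -737*263 = -193831)
M(T) = -193831
-M(A) = -1*(-193831) = 193831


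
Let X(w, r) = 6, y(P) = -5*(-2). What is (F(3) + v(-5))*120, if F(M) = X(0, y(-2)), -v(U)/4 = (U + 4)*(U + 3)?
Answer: -240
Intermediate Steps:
v(U) = -4*(3 + U)*(4 + U) (v(U) = -4*(U + 4)*(U + 3) = -4*(4 + U)*(3 + U) = -4*(3 + U)*(4 + U))
y(P) = 10
F(M) = 6
(F(3) + v(-5))*120 = (6 + (-48 - 28*(-5) - 4*(-5)²))*120 = (6 + (-48 + 140 - 4*25))*120 = (6 + (-48 + 140 - 100))*120 = (6 - 8)*120 = -2*120 = -240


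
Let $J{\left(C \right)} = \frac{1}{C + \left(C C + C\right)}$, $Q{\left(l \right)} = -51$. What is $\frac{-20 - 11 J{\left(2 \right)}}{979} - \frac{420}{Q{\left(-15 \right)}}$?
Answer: $\frac{1093573}{133144} \approx 8.2135$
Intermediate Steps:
$J{\left(C \right)} = \frac{1}{C^{2} + 2 C}$ ($J{\left(C \right)} = \frac{1}{C + \left(C^{2} + C\right)} = \frac{1}{C + \left(C + C^{2}\right)} = \frac{1}{C^{2} + 2 C}$)
$\frac{-20 - 11 J{\left(2 \right)}}{979} - \frac{420}{Q{\left(-15 \right)}} = \frac{-20 - 11 \frac{1}{2 \left(2 + 2\right)}}{979} - \frac{420}{-51} = \left(-20 - 11 \frac{1}{2 \cdot 4}\right) \frac{1}{979} - - \frac{140}{17} = \left(-20 - 11 \cdot \frac{1}{2} \cdot \frac{1}{4}\right) \frac{1}{979} + \frac{140}{17} = \left(-20 - \frac{11}{8}\right) \frac{1}{979} + \frac{140}{17} = \left(- \frac{171}{8}\right) \frac{1}{979} + \frac{140}{17} = - \frac{171}{7832} + \frac{140}{17} = \frac{1093573}{133144}$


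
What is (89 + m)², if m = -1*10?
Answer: 6241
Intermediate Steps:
m = -10
(89 + m)² = (89 - 10)² = 79² = 6241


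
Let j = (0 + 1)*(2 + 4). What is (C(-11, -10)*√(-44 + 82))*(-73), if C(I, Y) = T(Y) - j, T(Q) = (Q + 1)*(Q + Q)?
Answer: -12702*√38 ≈ -78300.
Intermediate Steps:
T(Q) = 2*Q*(1 + Q) (T(Q) = (1 + Q)*(2*Q) = 2*Q*(1 + Q))
j = 6 (j = 1*6 = 6)
C(I, Y) = -6 + 2*Y*(1 + Y) (C(I, Y) = 2*Y*(1 + Y) - 1*6 = 2*Y*(1 + Y) - 6 = -6 + 2*Y*(1 + Y))
(C(-11, -10)*√(-44 + 82))*(-73) = ((-6 + 2*(-10)*(1 - 10))*√(-44 + 82))*(-73) = ((-6 + 2*(-10)*(-9))*√38)*(-73) = ((-6 + 180)*√38)*(-73) = (174*√38)*(-73) = -12702*√38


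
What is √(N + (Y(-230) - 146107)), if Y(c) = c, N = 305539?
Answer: √159202 ≈ 399.00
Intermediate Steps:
√(N + (Y(-230) - 146107)) = √(305539 + (-230 - 146107)) = √(305539 - 146337) = √159202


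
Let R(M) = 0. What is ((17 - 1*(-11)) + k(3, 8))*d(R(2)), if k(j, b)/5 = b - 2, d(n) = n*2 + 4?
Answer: 232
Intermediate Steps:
d(n) = 4 + 2*n (d(n) = 2*n + 4 = 4 + 2*n)
k(j, b) = -10 + 5*b (k(j, b) = 5*(b - 2) = 5*(-2 + b) = -10 + 5*b)
((17 - 1*(-11)) + k(3, 8))*d(R(2)) = ((17 - 1*(-11)) + (-10 + 5*8))*(4 + 2*0) = ((17 + 11) + (-10 + 40))*(4 + 0) = (28 + 30)*4 = 58*4 = 232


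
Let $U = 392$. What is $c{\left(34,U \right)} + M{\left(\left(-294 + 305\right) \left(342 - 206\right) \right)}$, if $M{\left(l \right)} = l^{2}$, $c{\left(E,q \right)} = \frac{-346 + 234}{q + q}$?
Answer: $\frac{15666111}{7} \approx 2.238 \cdot 10^{6}$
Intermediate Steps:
$c{\left(E,q \right)} = - \frac{56}{q}$ ($c{\left(E,q \right)} = - \frac{112}{2 q} = - 112 \frac{1}{2 q} = - \frac{56}{q}$)
$c{\left(34,U \right)} + M{\left(\left(-294 + 305\right) \left(342 - 206\right) \right)} = - \frac{56}{392} + \left(\left(-294 + 305\right) \left(342 - 206\right)\right)^{2} = \left(-56\right) \frac{1}{392} + \left(11 \cdot 136\right)^{2} = - \frac{1}{7} + 1496^{2} = - \frac{1}{7} + 2238016 = \frac{15666111}{7}$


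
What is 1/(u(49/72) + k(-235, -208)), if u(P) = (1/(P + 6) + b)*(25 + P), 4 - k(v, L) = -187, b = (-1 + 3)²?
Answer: 8658/2576329 ≈ 0.0033606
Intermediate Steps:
b = 4 (b = 2² = 4)
k(v, L) = 191 (k(v, L) = 4 - 1*(-187) = 4 + 187 = 191)
u(P) = (4 + 1/(6 + P))*(25 + P) (u(P) = (1/(P + 6) + 4)*(25 + P) = (1/(6 + P) + 4)*(25 + P) = (4 + 1/(6 + P))*(25 + P))
1/(u(49/72) + k(-235, -208)) = 1/((625 + 4*(49/72)² + 125*(49/72))/(6 + 49/72) + 191) = 1/((625 + 4*(2401/5184) + 6125/72)/(481/72) + 191) = 1/(72*(625 + 2401/1296 + 6125/72)/481 + 191) = 1/((72/481)*(922651/1296) + 191) = 1/(922651/8658 + 191) = 1/(2576329/8658) = 8658/2576329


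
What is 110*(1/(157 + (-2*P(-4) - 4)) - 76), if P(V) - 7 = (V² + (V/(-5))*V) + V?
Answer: -5073970/607 ≈ -8359.1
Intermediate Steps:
P(V) = 7 + V + 4*V²/5 (P(V) = 7 + ((V² + (V/(-5))*V) + V) = 7 + ((V² + (V*(-⅕))*V) + V) = 7 + ((V² + (-V/5)*V) + V) = 7 + ((V² - V²/5) + V) = 7 + (4*V²/5 + V) = 7 + (V + 4*V²/5) = 7 + V + 4*V²/5)
110*(1/(157 + (-2*P(-4) - 4)) - 76) = 110*(1/(157 + (-2*(7 - 4 + (⅘)*(-4)²) - 4)) - 76) = 110*(1/(157 + (-2*(7 - 4 + (⅘)*16) - 4)) - 76) = 110*(1/(157 + (-2*(7 - 4 + 64/5) - 4)) - 76) = 110*(1/(157 + (-2*79/5 - 4)) - 76) = 110*(1/(157 + (-158/5 - 4)) - 76) = 110*(1/(157 - 178/5) - 76) = 110*(1/(607/5) - 76) = 110*(5/607 - 76) = 110*(-46127/607) = -5073970/607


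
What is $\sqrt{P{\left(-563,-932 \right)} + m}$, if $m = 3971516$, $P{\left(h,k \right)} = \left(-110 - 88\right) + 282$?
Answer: $20 \sqrt{9929} \approx 1992.9$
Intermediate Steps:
$P{\left(h,k \right)} = 84$ ($P{\left(h,k \right)} = -198 + 282 = 84$)
$\sqrt{P{\left(-563,-932 \right)} + m} = \sqrt{84 + 3971516} = \sqrt{3971600} = 20 \sqrt{9929}$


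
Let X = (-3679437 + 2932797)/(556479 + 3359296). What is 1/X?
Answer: -783155/149328 ≈ -5.2445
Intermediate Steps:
X = -149328/783155 (X = -746640/3915775 = -746640*1/3915775 = -149328/783155 ≈ -0.19067)
1/X = 1/(-149328/783155) = -783155/149328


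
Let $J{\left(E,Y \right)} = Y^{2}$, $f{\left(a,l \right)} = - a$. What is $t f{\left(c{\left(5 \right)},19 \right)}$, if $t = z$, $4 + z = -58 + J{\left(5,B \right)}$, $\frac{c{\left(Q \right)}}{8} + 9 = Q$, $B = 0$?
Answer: $-1984$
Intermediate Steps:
$c{\left(Q \right)} = -72 + 8 Q$
$z = -62$ ($z = -4 - \left(58 - 0^{2}\right) = -4 + \left(-58 + 0\right) = -4 - 58 = -62$)
$t = -62$
$t f{\left(c{\left(5 \right)},19 \right)} = - 62 \left(- (-72 + 8 \cdot 5)\right) = - 62 \left(- (-72 + 40)\right) = - 62 \left(\left(-1\right) \left(-32\right)\right) = \left(-62\right) 32 = -1984$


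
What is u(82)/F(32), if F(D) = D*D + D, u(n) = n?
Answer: 41/528 ≈ 0.077652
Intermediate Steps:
F(D) = D + D² (F(D) = D² + D = D + D²)
u(82)/F(32) = 82/((32*(1 + 32))) = 82/((32*33)) = 82/1056 = 82*(1/1056) = 41/528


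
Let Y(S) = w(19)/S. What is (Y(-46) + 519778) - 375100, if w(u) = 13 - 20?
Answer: 6655195/46 ≈ 1.4468e+5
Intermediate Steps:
w(u) = -7
Y(S) = -7/S
(Y(-46) + 519778) - 375100 = (-7/(-46) + 519778) - 375100 = (-7*(-1/46) + 519778) - 375100 = (7/46 + 519778) - 375100 = 23909795/46 - 375100 = 6655195/46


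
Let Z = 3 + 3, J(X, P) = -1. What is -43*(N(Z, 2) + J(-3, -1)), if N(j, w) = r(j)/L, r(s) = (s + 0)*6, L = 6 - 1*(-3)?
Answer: -129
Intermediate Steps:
L = 9 (L = 6 + 3 = 9)
r(s) = 6*s (r(s) = s*6 = 6*s)
Z = 6
N(j, w) = 2*j/3 (N(j, w) = (6*j)/9 = (6*j)*(1/9) = 2*j/3)
-43*(N(Z, 2) + J(-3, -1)) = -43*((2/3)*6 - 1) = -43*(4 - 1) = -43*3 = -129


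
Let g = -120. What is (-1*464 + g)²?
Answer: 341056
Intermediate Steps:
(-1*464 + g)² = (-1*464 - 120)² = (-464 - 120)² = (-584)² = 341056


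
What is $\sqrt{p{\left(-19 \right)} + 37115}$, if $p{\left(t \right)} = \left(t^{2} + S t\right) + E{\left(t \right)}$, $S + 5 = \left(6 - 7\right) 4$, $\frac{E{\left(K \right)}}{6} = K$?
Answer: $\sqrt{37533} \approx 193.73$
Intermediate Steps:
$E{\left(K \right)} = 6 K$
$S = -9$ ($S = -5 + \left(6 - 7\right) 4 = -5 - 4 = -9$)
$p{\left(t \right)} = t^{2} - 3 t$ ($p{\left(t \right)} = \left(t^{2} - 9 t\right) + 6 t = t^{2} - 3 t$)
$\sqrt{p{\left(-19 \right)} + 37115} = \sqrt{- 19 \left(-3 - 19\right) + 37115} = \sqrt{\left(-19\right) \left(-22\right) + 37115} = \sqrt{418 + 37115} = \sqrt{37533}$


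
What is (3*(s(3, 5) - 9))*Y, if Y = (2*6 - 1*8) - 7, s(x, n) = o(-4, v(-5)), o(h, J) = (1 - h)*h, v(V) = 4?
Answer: 261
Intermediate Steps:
o(h, J) = h*(1 - h)
s(x, n) = -20 (s(x, n) = -4*(1 - 1*(-4)) = -4*(1 + 4) = -4*5 = -20)
Y = -3 (Y = (12 - 8) - 7 = 4 - 7 = -3)
(3*(s(3, 5) - 9))*Y = (3*(-20 - 9))*(-3) = (3*(-29))*(-3) = -87*(-3) = 261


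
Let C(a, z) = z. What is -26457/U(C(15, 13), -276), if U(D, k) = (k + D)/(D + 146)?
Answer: 4206663/263 ≈ 15995.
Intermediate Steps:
U(D, k) = (D + k)/(146 + D)
-26457/U(C(15, 13), -276) = -26457*(146 + 13)/(13 - 276) = -26457/(-263/159) = -26457*(-159/263) = 4206663/263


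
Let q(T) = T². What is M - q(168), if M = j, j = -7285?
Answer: -35509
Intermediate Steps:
M = -7285
M - q(168) = -7285 - 1*168² = -7285 - 1*28224 = -7285 - 28224 = -35509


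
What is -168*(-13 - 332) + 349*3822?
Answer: 1391838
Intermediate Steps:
-168*(-13 - 332) + 349*3822 = -168*(-345) + 1333878 = 57960 + 1333878 = 1391838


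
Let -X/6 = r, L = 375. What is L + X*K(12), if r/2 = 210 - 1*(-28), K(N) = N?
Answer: -33897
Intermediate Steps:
r = 476 (r = 2*(210 - 1*(-28)) = 2*(210 + 28) = 2*238 = 476)
X = -2856 (X = -6*476 = -2856)
L + X*K(12) = 375 - 2856*12 = 375 - 34272 = -33897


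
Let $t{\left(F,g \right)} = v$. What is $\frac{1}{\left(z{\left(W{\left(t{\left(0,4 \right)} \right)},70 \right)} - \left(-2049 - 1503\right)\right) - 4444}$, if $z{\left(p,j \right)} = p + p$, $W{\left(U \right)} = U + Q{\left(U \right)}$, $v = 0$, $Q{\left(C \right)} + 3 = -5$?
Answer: $- \frac{1}{908} \approx -0.0011013$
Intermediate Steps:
$Q{\left(C \right)} = -8$ ($Q{\left(C \right)} = -3 - 5 = -8$)
$t{\left(F,g \right)} = 0$
$W{\left(U \right)} = -8 + U$ ($W{\left(U \right)} = U - 8 = -8 + U$)
$z{\left(p,j \right)} = 2 p$
$\frac{1}{\left(z{\left(W{\left(t{\left(0,4 \right)} \right)},70 \right)} - \left(-2049 - 1503\right)\right) - 4444} = \frac{1}{\left(2 \left(-8 + 0\right) - \left(-2049 - 1503\right)\right) - 4444} = \frac{1}{\left(2 \left(-8\right) - \left(-2049 - 1503\right)\right) - 4444} = \frac{1}{\left(-16 - -3552\right) - 4444} = \frac{1}{\left(-16 + 3552\right) - 4444} = \frac{1}{3536 - 4444} = \frac{1}{-908} = - \frac{1}{908}$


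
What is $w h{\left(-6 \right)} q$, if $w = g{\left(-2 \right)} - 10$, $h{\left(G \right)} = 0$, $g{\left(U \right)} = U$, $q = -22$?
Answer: $0$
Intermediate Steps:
$w = -12$ ($w = -2 - 10 = -12$)
$w h{\left(-6 \right)} q = \left(-12\right) 0 \left(-22\right) = 0 \left(-22\right) = 0$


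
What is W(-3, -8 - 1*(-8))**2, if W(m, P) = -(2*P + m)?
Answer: 9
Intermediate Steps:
W(m, P) = -m - 2*P (W(m, P) = -(m + 2*P) = -m - 2*P)
W(-3, -8 - 1*(-8))**2 = (-1*(-3) - 2*(-8 - 1*(-8)))**2 = (3 - 2*(-8 + 8))**2 = (3 - 2*0)**2 = (3 + 0)**2 = 3**2 = 9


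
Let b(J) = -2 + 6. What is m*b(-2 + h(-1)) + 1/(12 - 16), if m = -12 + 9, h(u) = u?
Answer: -49/4 ≈ -12.250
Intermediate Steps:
b(J) = 4
m = -3
m*b(-2 + h(-1)) + 1/(12 - 16) = -3*4 + 1/(12 - 16) = -12 + 1/(-4) = -12 - 1/4 = -49/4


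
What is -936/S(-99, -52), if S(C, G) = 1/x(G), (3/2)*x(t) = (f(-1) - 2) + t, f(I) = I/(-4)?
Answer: 33540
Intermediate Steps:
f(I) = -I/4 (f(I) = I*(-¼) = -I/4)
x(t) = -7/6 + 2*t/3 (x(t) = 2*((-¼*(-1) - 2) + t)/3 = 2*((¼ - 2) + t)/3 = 2*(-7/4 + t)/3 = -7/6 + 2*t/3)
S(C, G) = 1/(-7/6 + 2*G/3)
-936/S(-99, -52) = -936/(6/(-7 + 4*(-52))) = -936/(6/(-7 - 208)) = -936/(6/(-215)) = -936/(6*(-1/215)) = -936/(-6/215) = -936*(-215/6) = 33540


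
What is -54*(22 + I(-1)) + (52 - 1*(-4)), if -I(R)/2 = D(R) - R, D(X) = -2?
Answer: -1240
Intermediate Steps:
I(R) = 4 + 2*R (I(R) = -2*(-2 - R) = 4 + 2*R)
-54*(22 + I(-1)) + (52 - 1*(-4)) = -54*(22 + (4 + 2*(-1))) + (52 - 1*(-4)) = -54*(22 + (4 - 2)) + (52 + 4) = -54*(22 + 2) + 56 = -54*24 + 56 = -1296 + 56 = -1240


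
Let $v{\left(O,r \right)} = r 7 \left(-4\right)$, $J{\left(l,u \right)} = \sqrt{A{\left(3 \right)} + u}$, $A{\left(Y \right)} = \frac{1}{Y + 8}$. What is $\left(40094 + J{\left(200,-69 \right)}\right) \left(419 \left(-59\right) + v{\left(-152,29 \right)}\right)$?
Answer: $-1023720102 - \frac{25533 i \sqrt{8338}}{11} \approx -1.0237 \cdot 10^{9} - 2.1195 \cdot 10^{5} i$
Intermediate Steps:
$A{\left(Y \right)} = \frac{1}{8 + Y}$
$J{\left(l,u \right)} = \sqrt{\frac{1}{11} + u}$ ($J{\left(l,u \right)} = \sqrt{\frac{1}{8 + 3} + u} = \sqrt{\frac{1}{11} + u}$)
$v{\left(O,r \right)} = - 28 r$ ($v{\left(O,r \right)} = 7 r \left(-4\right) = - 28 r$)
$\left(40094 + J{\left(200,-69 \right)}\right) \left(419 \left(-59\right) + v{\left(-152,29 \right)}\right) = \left(40094 + \frac{\sqrt{11 + 121 \left(-69\right)}}{11}\right) \left(419 \left(-59\right) - 812\right) = \left(40094 + \frac{\sqrt{11 - 8349}}{11}\right) \left(-24721 - 812\right) = \left(40094 + \frac{\sqrt{-8338}}{11}\right) \left(-25533\right) = \left(40094 + \frac{i \sqrt{8338}}{11}\right) \left(-25533\right) = -1023720102 - \frac{25533 i \sqrt{8338}}{11}$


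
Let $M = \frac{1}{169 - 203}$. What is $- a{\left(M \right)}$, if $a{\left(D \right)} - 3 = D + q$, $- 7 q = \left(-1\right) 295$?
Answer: $- \frac{10737}{238} \approx -45.113$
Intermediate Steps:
$M = - \frac{1}{34}$ ($M = \frac{1}{-34} = - \frac{1}{34} \approx -0.029412$)
$q = \frac{295}{7}$ ($q = - \frac{\left(-1\right) 295}{7} = \left(- \frac{1}{7}\right) \left(-295\right) = \frac{295}{7} \approx 42.143$)
$a{\left(D \right)} = \frac{316}{7} + D$ ($a{\left(D \right)} = 3 + \left(D + \frac{295}{7}\right) = 3 + \left(\frac{295}{7} + D\right) = \frac{316}{7} + D$)
$- a{\left(M \right)} = - (\frac{316}{7} - \frac{1}{34}) = \left(-1\right) \frac{10737}{238} = - \frac{10737}{238}$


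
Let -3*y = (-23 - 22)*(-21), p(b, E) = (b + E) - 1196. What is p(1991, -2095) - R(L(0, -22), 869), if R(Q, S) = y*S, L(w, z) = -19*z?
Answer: 272435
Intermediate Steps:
p(b, E) = -1196 + E + b (p(b, E) = (E + b) - 1196 = -1196 + E + b)
y = -315 (y = -(-23 - 22)*(-21)/3 = -(-15)*(-21) = -⅓*945 = -315)
R(Q, S) = -315*S
p(1991, -2095) - R(L(0, -22), 869) = (-1196 - 2095 + 1991) - (-315)*869 = -1300 - 1*(-273735) = -1300 + 273735 = 272435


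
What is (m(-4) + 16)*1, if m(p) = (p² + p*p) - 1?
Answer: 47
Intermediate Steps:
m(p) = -1 + 2*p² (m(p) = (p² + p²) - 1 = 2*p² - 1 = -1 + 2*p²)
(m(-4) + 16)*1 = ((-1 + 2*(-4)²) + 16)*1 = ((-1 + 2*16) + 16)*1 = ((-1 + 32) + 16)*1 = (31 + 16)*1 = 47*1 = 47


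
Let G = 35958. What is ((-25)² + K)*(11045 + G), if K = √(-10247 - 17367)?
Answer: 29376875 + 47003*I*√27614 ≈ 2.9377e+7 + 7.8107e+6*I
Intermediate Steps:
K = I*√27614 (K = √(-27614) = I*√27614 ≈ 166.17*I)
((-25)² + K)*(11045 + G) = ((-25)² + I*√27614)*(11045 + 35958) = (625 + I*√27614)*47003 = 29376875 + 47003*I*√27614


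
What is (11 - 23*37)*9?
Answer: -7560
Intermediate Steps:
(11 - 23*37)*9 = (11 - 851)*9 = -840*9 = -7560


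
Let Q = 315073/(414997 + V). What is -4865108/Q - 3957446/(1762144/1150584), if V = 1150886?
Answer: -84426095812387263/3154568162 ≈ -2.6763e+7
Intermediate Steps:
Q = 28643/142353 (Q = 315073/(414997 + 1150886) = 315073/1565883 = 315073*(1/1565883) = 28643/142353 ≈ 0.20121)
-4865108/Q - 3957446/(1762144/1150584) = -4865108/28643/142353 - 3957446/(1762144/1150584) = -4865108*142353/28643 - 3957446/(1762144*(1/1150584)) = -692562719124/28643 - 3957446/220268/143823 = -692562719124/28643 - 3957446*143823/220268 = -692562719124/28643 - 284585878029/110134 = -84426095812387263/3154568162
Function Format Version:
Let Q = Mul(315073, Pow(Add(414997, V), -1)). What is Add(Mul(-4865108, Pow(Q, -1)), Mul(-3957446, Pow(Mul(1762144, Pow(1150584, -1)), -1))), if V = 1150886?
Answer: Rational(-84426095812387263, 3154568162) ≈ -2.6763e+7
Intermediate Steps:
Q = Rational(28643, 142353) (Q = Mul(315073, Pow(Add(414997, 1150886), -1)) = Mul(315073, Pow(1565883, -1)) = Mul(315073, Rational(1, 1565883)) = Rational(28643, 142353) ≈ 0.20121)
Add(Mul(-4865108, Pow(Q, -1)), Mul(-3957446, Pow(Mul(1762144, Pow(1150584, -1)), -1))) = Add(Mul(-4865108, Pow(Rational(28643, 142353), -1)), Mul(-3957446, Pow(Mul(1762144, Pow(1150584, -1)), -1))) = Add(Mul(-4865108, Rational(142353, 28643)), Mul(-3957446, Pow(Mul(1762144, Rational(1, 1150584)), -1))) = Add(Rational(-692562719124, 28643), Mul(-3957446, Pow(Rational(220268, 143823), -1))) = Add(Rational(-692562719124, 28643), Mul(-3957446, Rational(143823, 220268))) = Add(Rational(-692562719124, 28643), Rational(-284585878029, 110134)) = Rational(-84426095812387263, 3154568162)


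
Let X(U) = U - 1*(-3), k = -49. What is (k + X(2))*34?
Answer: -1496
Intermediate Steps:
X(U) = 3 + U (X(U) = U + 3 = 3 + U)
(k + X(2))*34 = (-49 + (3 + 2))*34 = (-49 + 5)*34 = -44*34 = -1496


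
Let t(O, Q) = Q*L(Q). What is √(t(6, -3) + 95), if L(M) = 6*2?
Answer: √59 ≈ 7.6811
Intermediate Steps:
L(M) = 12
t(O, Q) = 12*Q (t(O, Q) = Q*12 = 12*Q)
√(t(6, -3) + 95) = √(12*(-3) + 95) = √(-36 + 95) = √59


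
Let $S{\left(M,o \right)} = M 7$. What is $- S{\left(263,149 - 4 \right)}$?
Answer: $-1841$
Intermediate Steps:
$S{\left(M,o \right)} = 7 M$
$- S{\left(263,149 - 4 \right)} = - 7 \cdot 263 = \left(-1\right) 1841 = -1841$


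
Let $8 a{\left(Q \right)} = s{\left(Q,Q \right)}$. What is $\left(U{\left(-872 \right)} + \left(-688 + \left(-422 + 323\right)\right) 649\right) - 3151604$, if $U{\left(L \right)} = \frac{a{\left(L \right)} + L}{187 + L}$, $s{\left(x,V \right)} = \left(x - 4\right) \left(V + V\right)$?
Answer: $- \frac{2508911491}{685} \approx -3.6626 \cdot 10^{6}$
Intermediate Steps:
$s{\left(x,V \right)} = 2 V \left(-4 + x\right)$ ($s{\left(x,V \right)} = \left(-4 + x\right) 2 V = 2 V \left(-4 + x\right)$)
$a{\left(Q \right)} = \frac{Q \left(-4 + Q\right)}{4}$ ($a{\left(Q \right)} = \frac{2 Q \left(-4 + Q\right)}{8} = \frac{Q \left(-4 + Q\right)}{4}$)
$U{\left(L \right)} = \frac{L + \frac{L \left(-4 + L\right)}{4}}{187 + L}$ ($U{\left(L \right)} = \frac{\frac{L \left(-4 + L\right)}{4} + L}{187 + L} = \frac{L + \frac{L \left(-4 + L\right)}{4}}{187 + L}$)
$\left(U{\left(-872 \right)} + \left(-688 + \left(-422 + 323\right)\right) 649\right) - 3151604 = \left(\frac{\left(-872\right)^{2}}{4 \left(187 - 872\right)} + \left(-688 + \left(-422 + 323\right)\right) 649\right) - 3151604 = \left(\frac{1}{4} \cdot 760384 \frac{1}{-685} + \left(-688 - 99\right) 649\right) - 3151604 = \left(\frac{1}{4} \cdot 760384 \left(- \frac{1}{685}\right) - 510763\right) - 3151604 = \left(- \frac{190096}{685} - 510763\right) - 3151604 = - \frac{350062751}{685} - 3151604 = - \frac{2508911491}{685}$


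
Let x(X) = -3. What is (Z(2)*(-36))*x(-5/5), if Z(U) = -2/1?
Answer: -216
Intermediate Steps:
Z(U) = -2 (Z(U) = -2*1 = -2)
(Z(2)*(-36))*x(-5/5) = -2*(-36)*(-3) = 72*(-3) = -216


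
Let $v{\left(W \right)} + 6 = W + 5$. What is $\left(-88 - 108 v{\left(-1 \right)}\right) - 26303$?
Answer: $-26175$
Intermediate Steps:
$v{\left(W \right)} = -1 + W$ ($v{\left(W \right)} = -6 + \left(W + 5\right) = -6 + \left(5 + W\right) = -1 + W$)
$\left(-88 - 108 v{\left(-1 \right)}\right) - 26303 = \left(-88 - 108 \left(-1 - 1\right)\right) - 26303 = \left(-88 - -216\right) - 26303 = \left(-88 + 216\right) - 26303 = 128 - 26303 = -26175$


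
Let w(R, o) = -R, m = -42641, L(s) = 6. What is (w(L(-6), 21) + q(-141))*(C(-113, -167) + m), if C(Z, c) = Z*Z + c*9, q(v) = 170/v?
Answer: 31877000/141 ≈ 2.2608e+5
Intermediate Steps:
C(Z, c) = Z**2 + 9*c
(w(L(-6), 21) + q(-141))*(C(-113, -167) + m) = (-1*6 + 170/(-141))*(((-113)**2 + 9*(-167)) - 42641) = (-6 + 170*(-1/141))*((12769 - 1503) - 42641) = (-6 - 170/141)*(11266 - 42641) = -1016/141*(-31375) = 31877000/141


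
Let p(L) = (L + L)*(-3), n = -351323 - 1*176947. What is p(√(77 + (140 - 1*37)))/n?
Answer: 6*√5/88045 ≈ 0.00015238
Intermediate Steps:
n = -528270 (n = -351323 - 176947 = -528270)
p(L) = -6*L (p(L) = (2*L)*(-3) = -6*L)
p(√(77 + (140 - 1*37)))/n = -6*√(77 + (140 - 1*37))/(-528270) = -6*√(77 + (140 - 37))*(-1/528270) = -6*√(77 + 103)*(-1/528270) = -36*√5*(-1/528270) = 6*√5/88045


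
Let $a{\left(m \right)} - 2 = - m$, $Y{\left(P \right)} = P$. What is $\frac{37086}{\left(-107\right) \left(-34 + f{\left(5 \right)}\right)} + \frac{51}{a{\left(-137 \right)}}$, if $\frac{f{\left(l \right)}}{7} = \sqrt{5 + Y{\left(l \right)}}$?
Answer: $\frac{29817133}{1650903} + \frac{43267 \sqrt{10}}{11877} \approx 29.581$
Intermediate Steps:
$f{\left(l \right)} = 7 \sqrt{5 + l}$
$a{\left(m \right)} = 2 - m$
$\frac{37086}{\left(-107\right) \left(-34 + f{\left(5 \right)}\right)} + \frac{51}{a{\left(-137 \right)}} = \frac{37086}{\left(-107\right) \left(-34 + 7 \sqrt{5 + 5}\right)} + \frac{51}{2 - -137} = \frac{37086}{\left(-107\right) \left(-34 + 7 \sqrt{10}\right)} + \frac{51}{2 + 137} = \frac{37086}{3638 - 749 \sqrt{10}} + \frac{51}{139} = \frac{51}{139} + \frac{37086}{3638 - 749 \sqrt{10}}$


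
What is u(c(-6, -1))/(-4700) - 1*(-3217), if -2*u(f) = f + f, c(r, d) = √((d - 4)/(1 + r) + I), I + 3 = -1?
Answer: 3217 + I*√3/4700 ≈ 3217.0 + 0.00036852*I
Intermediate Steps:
I = -4 (I = -3 - 1 = -4)
c(r, d) = √(-4 + (-4 + d)/(1 + r)) (c(r, d) = √((d - 4)/(1 + r) - 4) = √((-4 + d)/(1 + r) - 4) = √(-4 + (-4 + d)/(1 + r)))
u(f) = -f (u(f) = -(f + f)/2 = -f)
u(c(-6, -1))/(-4700) - 1*(-3217) = -√((-8 - 1 - 4*(-6))/(1 - 6))/(-4700) - 1*(-3217) = -√((-8 - 1 + 24)/(-5))*(-1/4700) + 3217 = -√(-⅕*15)*(-1/4700) + 3217 = -√(-3)*(-1/4700) + 3217 = -I*√3*(-1/4700) + 3217 = I*√3/4700 + 3217 = 3217 + I*√3/4700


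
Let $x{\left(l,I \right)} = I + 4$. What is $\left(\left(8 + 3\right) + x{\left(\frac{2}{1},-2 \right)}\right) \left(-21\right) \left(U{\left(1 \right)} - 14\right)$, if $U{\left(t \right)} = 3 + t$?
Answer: $2730$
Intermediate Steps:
$x{\left(l,I \right)} = 4 + I$
$\left(\left(8 + 3\right) + x{\left(\frac{2}{1},-2 \right)}\right) \left(-21\right) \left(U{\left(1 \right)} - 14\right) = \left(\left(8 + 3\right) + \left(4 - 2\right)\right) \left(-21\right) \left(\left(3 + 1\right) - 14\right) = \left(11 + 2\right) \left(-21\right) \left(4 - 14\right) = 13 \left(-21\right) \left(-10\right) = \left(-273\right) \left(-10\right) = 2730$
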